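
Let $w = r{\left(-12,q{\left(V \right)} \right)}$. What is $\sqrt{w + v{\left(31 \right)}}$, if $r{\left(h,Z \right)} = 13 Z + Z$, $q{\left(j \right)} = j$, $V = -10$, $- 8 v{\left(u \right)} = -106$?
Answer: $\frac{13 i \sqrt{3}}{2} \approx 11.258 i$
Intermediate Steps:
$v{\left(u \right)} = \frac{53}{4}$ ($v{\left(u \right)} = \left(- \frac{1}{8}\right) \left(-106\right) = \frac{53}{4}$)
$r{\left(h,Z \right)} = 14 Z$
$w = -140$ ($w = 14 \left(-10\right) = -140$)
$\sqrt{w + v{\left(31 \right)}} = \sqrt{-140 + \frac{53}{4}} = \sqrt{- \frac{507}{4}} = \frac{13 i \sqrt{3}}{2}$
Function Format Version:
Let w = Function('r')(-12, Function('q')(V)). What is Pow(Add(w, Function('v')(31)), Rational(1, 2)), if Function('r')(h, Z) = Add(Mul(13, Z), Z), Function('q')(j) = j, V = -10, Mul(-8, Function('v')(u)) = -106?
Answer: Mul(Rational(13, 2), I, Pow(3, Rational(1, 2))) ≈ Mul(11.258, I)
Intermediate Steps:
Function('v')(u) = Rational(53, 4) (Function('v')(u) = Mul(Rational(-1, 8), -106) = Rational(53, 4))
Function('r')(h, Z) = Mul(14, Z)
w = -140 (w = Mul(14, -10) = -140)
Pow(Add(w, Function('v')(31)), Rational(1, 2)) = Pow(Add(-140, Rational(53, 4)), Rational(1, 2)) = Pow(Rational(-507, 4), Rational(1, 2)) = Mul(Rational(13, 2), I, Pow(3, Rational(1, 2)))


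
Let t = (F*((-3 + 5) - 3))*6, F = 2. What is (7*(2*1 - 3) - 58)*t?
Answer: 780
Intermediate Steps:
t = -12 (t = (2*((-3 + 5) - 3))*6 = (2*(2 - 3))*6 = (2*(-1))*6 = -2*6 = -12)
(7*(2*1 - 3) - 58)*t = (7*(2*1 - 3) - 58)*(-12) = (7*(2 - 3) - 58)*(-12) = (7*(-1) - 58)*(-12) = (-7 - 58)*(-12) = -65*(-12) = 780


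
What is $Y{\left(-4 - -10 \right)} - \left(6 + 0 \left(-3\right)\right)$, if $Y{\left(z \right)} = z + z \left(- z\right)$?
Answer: $-36$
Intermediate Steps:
$Y{\left(z \right)} = z - z^{2}$
$Y{\left(-4 - -10 \right)} - \left(6 + 0 \left(-3\right)\right) = \left(-4 - -10\right) \left(1 - \left(-4 - -10\right)\right) - \left(6 + 0 \left(-3\right)\right) = \left(-4 + 10\right) \left(1 - \left(-4 + 10\right)\right) - \left(6 + 0\right) = 6 \left(1 - 6\right) - 6 = 6 \left(-5\right) - 6 = -30 - 6 = -36$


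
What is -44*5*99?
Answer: -21780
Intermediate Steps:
-44*5*99 = -220*99 = -21780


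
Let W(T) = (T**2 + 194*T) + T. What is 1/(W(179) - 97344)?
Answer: -1/30398 ≈ -3.2897e-5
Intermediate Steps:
W(T) = T**2 + 195*T
1/(W(179) - 97344) = 1/(179*(195 + 179) - 97344) = 1/(179*374 - 97344) = 1/(66946 - 97344) = 1/(-30398) = -1/30398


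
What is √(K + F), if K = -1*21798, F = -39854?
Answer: 2*I*√15413 ≈ 248.3*I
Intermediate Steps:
K = -21798
√(K + F) = √(-21798 - 39854) = √(-61652) = 2*I*√15413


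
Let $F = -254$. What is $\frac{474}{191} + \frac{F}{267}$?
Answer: $\frac{78044}{50997} \approx 1.5304$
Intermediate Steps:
$\frac{474}{191} + \frac{F}{267} = \frac{474}{191} - \frac{254}{267} = \frac{78044}{50997}$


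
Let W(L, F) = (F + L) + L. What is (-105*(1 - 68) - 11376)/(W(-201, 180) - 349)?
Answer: 4341/571 ≈ 7.6025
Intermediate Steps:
W(L, F) = F + 2*L
(-105*(1 - 68) - 11376)/(W(-201, 180) - 349) = (-105*(1 - 68) - 11376)/((180 + 2*(-201)) - 349) = (-105*(-67) - 11376)/((180 - 402) - 349) = (7035 - 11376)/(-222 - 349) = -4341/(-571) = -4341*(-1/571) = 4341/571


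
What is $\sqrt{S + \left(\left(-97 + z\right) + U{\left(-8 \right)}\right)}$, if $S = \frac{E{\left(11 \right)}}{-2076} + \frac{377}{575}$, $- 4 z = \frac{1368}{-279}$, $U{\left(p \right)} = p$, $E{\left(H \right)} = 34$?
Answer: $\frac{i \sqrt{1412275767466686}}{3700470} \approx 10.156 i$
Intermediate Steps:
$z = \frac{38}{31}$ ($z = - \frac{1368 \frac{1}{-279}}{4} = - \frac{1368 \left(- \frac{1}{279}\right)}{4} = \left(- \frac{1}{4}\right) \left(- \frac{152}{31}\right) = \frac{38}{31} \approx 1.2258$)
$S = \frac{381551}{596850}$ ($S = \frac{34}{-2076} + \frac{377}{575} = 34 \left(- \frac{1}{2076}\right) + 377 \cdot \frac{1}{575} = - \frac{17}{1038} + \frac{377}{575} = \frac{381551}{596850} \approx 0.63927$)
$\sqrt{S + \left(\left(-97 + z\right) + U{\left(-8 \right)}\right)} = \sqrt{\frac{381551}{596850} + \left(\left(-97 + \frac{38}{31}\right) - 8\right)} = \sqrt{\frac{381551}{596850} - \frac{3217}{31}} = \sqrt{- \frac{1908238369}{18502350}} = \frac{i \sqrt{1412275767466686}}{3700470}$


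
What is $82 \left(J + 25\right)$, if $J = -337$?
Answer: $-25584$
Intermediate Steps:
$82 \left(J + 25\right) = 82 \left(-337 + 25\right) = 82 \left(-312\right) = -25584$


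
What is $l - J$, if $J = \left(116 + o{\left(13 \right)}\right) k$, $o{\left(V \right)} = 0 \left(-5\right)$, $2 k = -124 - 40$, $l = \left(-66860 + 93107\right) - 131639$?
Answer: $-95880$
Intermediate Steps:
$l = -105392$ ($l = 26247 - 131639 = -105392$)
$k = -82$ ($k = \frac{-124 - 40}{2} = \frac{1}{2} \left(-164\right) = -82$)
$o{\left(V \right)} = 0$
$J = -9512$ ($J = \left(116 + 0\right) \left(-82\right) = 116 \left(-82\right) = -9512$)
$l - J = -105392 - -9512 = -105392 + 9512 = -95880$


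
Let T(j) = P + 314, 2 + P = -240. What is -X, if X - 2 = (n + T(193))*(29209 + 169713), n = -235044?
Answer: 46741100182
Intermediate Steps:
P = -242 (P = -2 - 240 = -242)
T(j) = 72 (T(j) = -242 + 314 = 72)
X = -46741100182 (X = 2 + (-235044 + 72)*(29209 + 169713) = 2 - 234972*198922 = 2 - 46741100184 = -46741100182)
-X = -1*(-46741100182) = 46741100182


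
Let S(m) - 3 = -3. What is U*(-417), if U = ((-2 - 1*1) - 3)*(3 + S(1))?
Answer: 7506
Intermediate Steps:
S(m) = 0 (S(m) = 3 - 3 = 0)
U = -18 (U = ((-2 - 1*1) - 3)*(3 + 0) = ((-2 - 1) - 3)*3 = (-3 - 3)*3 = -6*3 = -18)
U*(-417) = -18*(-417) = 7506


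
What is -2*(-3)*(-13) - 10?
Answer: -88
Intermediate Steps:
-2*(-3)*(-13) - 10 = 6*(-13) - 10 = -78 - 10 = -88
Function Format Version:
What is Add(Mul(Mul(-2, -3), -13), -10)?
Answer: -88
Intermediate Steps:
Add(Mul(Mul(-2, -3), -13), -10) = Add(Mul(6, -13), -10) = Add(-78, -10) = -88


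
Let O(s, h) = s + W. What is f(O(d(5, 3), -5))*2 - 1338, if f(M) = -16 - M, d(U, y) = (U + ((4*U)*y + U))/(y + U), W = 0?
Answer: -2775/2 ≈ -1387.5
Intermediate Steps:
d(U, y) = (2*U + 4*U*y)/(U + y) (d(U, y) = (U + (4*U*y + U))/(U + y) = (U + (U + 4*U*y))/(U + y) = (2*U + 4*U*y)/(U + y))
O(s, h) = s (O(s, h) = s + 0 = s)
f(O(d(5, 3), -5))*2 - 1338 = (-16 - 2*5*(1 + 2*3)/(5 + 3))*2 - 1338 = (-16 - 2*5*(1 + 6)/8)*2 - 1338 = (-16 - 2*5*7/8)*2 - 1338 = (-16 - 1*35/4)*2 - 1338 = (-16 - 35/4)*2 - 1338 = -99/4*2 - 1338 = -99/2 - 1338 = -2775/2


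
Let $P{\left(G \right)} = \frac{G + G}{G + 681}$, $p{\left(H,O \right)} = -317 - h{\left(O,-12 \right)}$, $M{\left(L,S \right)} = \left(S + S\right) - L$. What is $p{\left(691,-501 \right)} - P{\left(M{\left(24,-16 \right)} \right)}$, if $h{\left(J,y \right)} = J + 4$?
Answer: $\frac{112612}{625} \approx 180.18$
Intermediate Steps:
$M{\left(L,S \right)} = - L + 2 S$ ($M{\left(L,S \right)} = 2 S - L = - L + 2 S$)
$h{\left(J,y \right)} = 4 + J$
$p{\left(H,O \right)} = -321 - O$ ($p{\left(H,O \right)} = -317 - \left(4 + O\right) = -321 - O$)
$P{\left(G \right)} = \frac{2 G}{681 + G}$
$p{\left(691,-501 \right)} - P{\left(M{\left(24,-16 \right)} \right)} = \left(-321 - -501\right) - \frac{2 \left(\left(-1\right) 24 + 2 \left(-16\right)\right)}{681 + \left(\left(-1\right) 24 + 2 \left(-16\right)\right)} = \left(-321 + 501\right) - \frac{2 \left(-24 - 32\right)}{681 - 56} = 180 - 2 \left(-56\right) \frac{1}{681 - 56} = 180 - 2 \left(-56\right) \frac{1}{625} = 180 - - \frac{112}{625} = 180 + \frac{112}{625} = \frac{112612}{625}$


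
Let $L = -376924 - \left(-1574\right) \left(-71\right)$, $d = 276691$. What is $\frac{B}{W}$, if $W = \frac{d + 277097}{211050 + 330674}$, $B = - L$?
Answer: $\frac{66182150218}{138447} \approx 4.7803 \cdot 10^{5}$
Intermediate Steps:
$L = -488678$ ($L = -376924 - 111754 = -488678$)
$B = 488678$ ($B = \left(-1\right) \left(-488678\right) = 488678$)
$W = \frac{138447}{135431}$ ($W = \frac{276691 + 277097}{211050 + 330674} = \frac{553788}{541724} = 553788 \cdot \frac{1}{541724} = \frac{138447}{135431} \approx 1.0223$)
$\frac{B}{W} = \frac{488678}{\frac{138447}{135431}} = 488678 \cdot \frac{135431}{138447} = \frac{66182150218}{138447}$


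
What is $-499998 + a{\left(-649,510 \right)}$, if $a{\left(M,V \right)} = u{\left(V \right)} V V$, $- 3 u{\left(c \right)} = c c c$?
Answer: $-11500842199998$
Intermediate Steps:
$u{\left(c \right)} = - \frac{c^{3}}{3}$ ($u{\left(c \right)} = - \frac{c c c}{3} = - \frac{c^{2} c}{3} = - \frac{c^{3}}{3}$)
$a{\left(M,V \right)} = - \frac{V^{5}}{3}$ ($a{\left(M,V \right)} = - \frac{V^{3}}{3} V V = - \frac{V^{4}}{3} V = - \frac{V^{5}}{3}$)
$-499998 + a{\left(-649,510 \right)} = -499998 - \frac{510^{5}}{3} = -499998 - 11500841700000 = -11500842199998$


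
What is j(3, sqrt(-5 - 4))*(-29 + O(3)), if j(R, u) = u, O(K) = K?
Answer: -78*I ≈ -78.0*I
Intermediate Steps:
j(3, sqrt(-5 - 4))*(-29 + O(3)) = sqrt(-5 - 4)*(-29 + 3) = sqrt(-9)*(-26) = (3*I)*(-26) = -78*I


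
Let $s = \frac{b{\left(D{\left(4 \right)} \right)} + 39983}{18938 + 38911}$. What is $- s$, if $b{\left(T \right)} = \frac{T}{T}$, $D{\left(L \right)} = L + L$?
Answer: $- \frac{13328}{19283} \approx -0.69118$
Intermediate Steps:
$D{\left(L \right)} = 2 L$
$b{\left(T \right)} = 1$
$s = \frac{13328}{19283}$ ($s = \frac{1 + 39983}{18938 + 38911} = \frac{39984}{57849} = 39984 \cdot \frac{1}{57849} = \frac{13328}{19283} \approx 0.69118$)
$- s = \left(-1\right) \frac{13328}{19283} = - \frac{13328}{19283}$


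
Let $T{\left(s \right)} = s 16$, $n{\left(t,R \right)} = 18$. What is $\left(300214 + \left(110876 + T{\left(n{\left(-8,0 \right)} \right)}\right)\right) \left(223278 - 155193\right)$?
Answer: $28008671130$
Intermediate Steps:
$T{\left(s \right)} = 16 s$
$\left(300214 + \left(110876 + T{\left(n{\left(-8,0 \right)} \right)}\right)\right) \left(223278 - 155193\right) = \left(300214 + \left(110876 + 16 \cdot 18\right)\right) \left(223278 - 155193\right) = \left(300214 + \left(110876 + 288\right)\right) 68085 = \left(300214 + 111164\right) 68085 = 411378 \cdot 68085 = 28008671130$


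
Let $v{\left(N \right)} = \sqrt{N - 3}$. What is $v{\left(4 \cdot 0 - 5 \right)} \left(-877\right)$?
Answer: $- 1754 i \sqrt{2} \approx - 2480.5 i$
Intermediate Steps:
$v{\left(N \right)} = \sqrt{-3 + N}$
$v{\left(4 \cdot 0 - 5 \right)} \left(-877\right) = \sqrt{-3 + \left(4 \cdot 0 - 5\right)} \left(-877\right) = \sqrt{-3 + \left(0 - 5\right)} \left(-877\right) = \sqrt{-3 - 5} \left(-877\right) = \sqrt{-8} \left(-877\right) = 2 i \sqrt{2} \left(-877\right) = - 1754 i \sqrt{2}$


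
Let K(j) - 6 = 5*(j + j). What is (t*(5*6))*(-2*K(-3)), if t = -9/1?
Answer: -12960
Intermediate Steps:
K(j) = 6 + 10*j (K(j) = 6 + 5*(j + j) = 6 + 5*(2*j) = 6 + 10*j)
t = -9 (t = -9*1 = -9)
(t*(5*6))*(-2*K(-3)) = (-45*6)*(-2*(6 + 10*(-3))) = (-9*30)*(-2*(6 - 30)) = -(-540)*(-24) = -270*48 = -12960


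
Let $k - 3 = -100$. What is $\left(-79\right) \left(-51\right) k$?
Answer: $-390813$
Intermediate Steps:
$k = -97$ ($k = 3 - 100 = -97$)
$\left(-79\right) \left(-51\right) k = \left(-79\right) \left(-51\right) \left(-97\right) = 4029 \left(-97\right) = -390813$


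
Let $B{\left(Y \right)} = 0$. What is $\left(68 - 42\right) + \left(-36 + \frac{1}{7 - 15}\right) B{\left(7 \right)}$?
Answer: $26$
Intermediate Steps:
$\left(68 - 42\right) + \left(-36 + \frac{1}{7 - 15}\right) B{\left(7 \right)} = \left(68 - 42\right) + \left(-36 + \frac{1}{7 - 15}\right) 0 = 26 + \left(-36 + \frac{1}{-8}\right) 0 = 26 + \left(-36 - \frac{1}{8}\right) 0 = 26 - 0 = 26 + 0 = 26$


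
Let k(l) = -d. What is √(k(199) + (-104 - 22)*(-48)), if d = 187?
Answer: √5861 ≈ 76.557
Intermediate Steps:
k(l) = -187 (k(l) = -1*187 = -187)
√(k(199) + (-104 - 22)*(-48)) = √(-187 + (-104 - 22)*(-48)) = √(-187 - 126*(-48)) = √(-187 + 6048) = √5861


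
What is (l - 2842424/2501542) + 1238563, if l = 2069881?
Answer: 4138104389112/1250771 ≈ 3.3084e+6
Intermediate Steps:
(l - 2842424/2501542) + 1238563 = (2069881 - 2842424/2501542) + 1238563 = (2069881 - 2842424*1/2501542) + 1238563 = (2069881 - 1421212/1250771) + 1238563 = 2588945707039/1250771 + 1238563 = 4138104389112/1250771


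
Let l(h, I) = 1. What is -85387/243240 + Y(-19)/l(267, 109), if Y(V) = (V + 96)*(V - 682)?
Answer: -13129450867/243240 ≈ -53977.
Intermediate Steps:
Y(V) = (-682 + V)*(96 + V) (Y(V) = (96 + V)*(-682 + V) = (-682 + V)*(96 + V))
-85387/243240 + Y(-19)/l(267, 109) = -85387/243240 + (-65472 + (-19)² - 586*(-19))/1 = -85387*1/243240 + (-65472 + 361 + 11134)*1 = -85387/243240 - 53977*1 = -85387/243240 - 53977 = -13129450867/243240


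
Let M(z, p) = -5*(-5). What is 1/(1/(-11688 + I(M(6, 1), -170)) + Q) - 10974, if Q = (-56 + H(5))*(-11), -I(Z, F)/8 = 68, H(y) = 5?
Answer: -75305232842/6862151 ≈ -10974.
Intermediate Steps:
M(z, p) = 25
I(Z, F) = -544 (I(Z, F) = -8*68 = -544)
Q = 561 (Q = (-56 + 5)*(-11) = -51*(-11) = 561)
1/(1/(-11688 + I(M(6, 1), -170)) + Q) - 10974 = 1/(1/(-11688 - 544) + 561) - 10974 = 1/(1/(-12232) + 561) - 10974 = 1/(-1/12232 + 561) - 10974 = 1/(6862151/12232) - 10974 = 12232/6862151 - 10974 = -75305232842/6862151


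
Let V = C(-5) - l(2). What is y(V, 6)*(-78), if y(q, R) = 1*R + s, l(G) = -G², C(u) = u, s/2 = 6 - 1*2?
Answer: -1092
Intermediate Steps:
s = 8 (s = 2*(6 - 1*2) = 2*(6 - 2) = 2*4 = 8)
V = -1 (V = -5 - (-1)*2² = -5 - (-1)*4 = -5 - 1*(-4) = -5 + 4 = -1)
y(q, R) = 8 + R (y(q, R) = 1*R + 8 = R + 8 = 8 + R)
y(V, 6)*(-78) = (8 + 6)*(-78) = 14*(-78) = -1092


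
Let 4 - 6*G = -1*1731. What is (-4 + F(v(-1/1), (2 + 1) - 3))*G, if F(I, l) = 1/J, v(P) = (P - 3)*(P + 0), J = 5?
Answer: -6593/6 ≈ -1098.8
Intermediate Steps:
v(P) = P*(-3 + P) (v(P) = (-3 + P)*P = P*(-3 + P))
G = 1735/6 (G = 2/3 - (-1)*1731/6 = 2/3 - 1/6*(-1731) = 2/3 + 577/2 = 1735/6 ≈ 289.17)
F(I, l) = 1/5
(-4 + F(v(-1/1), (2 + 1) - 3))*G = (-4 + 1/5)*(1735/6) = -19/5*1735/6 = -6593/6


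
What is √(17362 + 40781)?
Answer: √58143 ≈ 241.13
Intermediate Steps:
√(17362 + 40781) = √58143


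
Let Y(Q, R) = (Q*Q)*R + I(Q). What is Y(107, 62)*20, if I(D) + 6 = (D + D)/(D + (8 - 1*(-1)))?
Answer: 411703630/29 ≈ 1.4197e+7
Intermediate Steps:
I(D) = -6 + 2*D/(9 + D) (I(D) = -6 + (D + D)/(D + (8 - 1*(-1))) = -6 + (2*D)/(D + (8 + 1)) = -6 + (2*D)/(D + 9) = -6 + (2*D)/(9 + D) = -6 + 2*D/(9 + D))
Y(Q, R) = R*Q² + 2*(-27 - 2*Q)/(9 + Q) (Y(Q, R) = (Q*Q)*R + 2*(-27 - 2*Q)/(9 + Q) = Q²*R + 2*(-27 - 2*Q)/(9 + Q) = R*Q² + 2*(-27 - 2*Q)/(9 + Q))
Y(107, 62)*20 = ((-54 - 4*107 + 62*107²*(9 + 107))/(9 + 107))*20 = ((-54 - 428 + 62*11449*116)/116)*20 = ((-54 - 428 + 82341208)/116)*20 = ((1/116)*82340726)*20 = (41170363/58)*20 = 411703630/29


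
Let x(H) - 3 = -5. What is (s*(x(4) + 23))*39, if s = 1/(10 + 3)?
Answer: 63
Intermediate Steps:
x(H) = -2 (x(H) = 3 - 5 = -2)
s = 1/13 ≈ 0.076923
(s*(x(4) + 23))*39 = ((-2 + 23)/13)*39 = ((1/13)*21)*39 = (21/13)*39 = 63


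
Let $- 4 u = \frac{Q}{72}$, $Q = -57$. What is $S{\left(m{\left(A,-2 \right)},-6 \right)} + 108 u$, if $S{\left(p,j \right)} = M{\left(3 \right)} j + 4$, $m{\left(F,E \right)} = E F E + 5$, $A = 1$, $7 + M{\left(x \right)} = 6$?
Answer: $\frac{251}{8} \approx 31.375$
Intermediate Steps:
$M{\left(x \right)} = -1$ ($M{\left(x \right)} = -7 + 6 = -1$)
$m{\left(F,E \right)} = 5 + F E^{2}$ ($m{\left(F,E \right)} = F E^{2} + 5 = 5 + F E^{2}$)
$S{\left(p,j \right)} = 4 - j$ ($S{\left(p,j \right)} = - j + 4 = 4 - j$)
$u = \frac{19}{96}$ ($u = - \frac{\left(-57\right) \frac{1}{72}}{4} = \left(- \frac{1}{4}\right) \left(- \frac{19}{24}\right) = \frac{19}{96} \approx 0.19792$)
$S{\left(m{\left(A,-2 \right)},-6 \right)} + 108 u = \left(4 - -6\right) + 108 \cdot \frac{19}{96} = \left(4 + 6\right) + \frac{171}{8} = 10 + \frac{171}{8} = \frac{251}{8}$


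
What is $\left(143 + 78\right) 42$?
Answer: $9282$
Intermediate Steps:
$\left(143 + 78\right) 42 = 221 \cdot 42 = 9282$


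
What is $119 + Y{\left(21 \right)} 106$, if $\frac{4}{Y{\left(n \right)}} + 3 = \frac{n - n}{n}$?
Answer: $- \frac{67}{3} \approx -22.333$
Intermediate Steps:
$Y{\left(n \right)} = - \frac{4}{3}$ ($Y{\left(n \right)} = \frac{4}{-3 + \frac{n - n}{n}} = \frac{4}{-3 + \frac{0}{n}} = \frac{4}{-3 + 0} = \frac{4}{-3} = 4 \left(- \frac{1}{3}\right) = - \frac{4}{3}$)
$119 + Y{\left(21 \right)} 106 = 119 - \frac{424}{3} = - \frac{67}{3}$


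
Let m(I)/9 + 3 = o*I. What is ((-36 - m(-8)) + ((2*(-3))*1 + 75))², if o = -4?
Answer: 51984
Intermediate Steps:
m(I) = -27 - 36*I (m(I) = -27 + 9*(-4*I) = -27 - 36*I)
((-36 - m(-8)) + ((2*(-3))*1 + 75))² = ((-36 - (-27 - 36*(-8))) + ((2*(-3))*1 + 75))² = ((-36 - (-27 + 288)) + (-6*1 + 75))² = ((-36 - 1*261) + (-6 + 75))² = ((-36 - 261) + 69)² = (-297 + 69)² = (-228)² = 51984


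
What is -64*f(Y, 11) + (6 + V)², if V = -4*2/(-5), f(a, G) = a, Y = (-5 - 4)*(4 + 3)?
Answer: 102244/25 ≈ 4089.8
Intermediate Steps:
Y = -63 (Y = -9*7 = -63)
V = 8/5 (V = -8*(-⅕) = 8/5 ≈ 1.6000)
-64*f(Y, 11) + (6 + V)² = -64*(-63) + (6 + 8/5)² = 4032 + (38/5)² = 4032 + 1444/25 = 102244/25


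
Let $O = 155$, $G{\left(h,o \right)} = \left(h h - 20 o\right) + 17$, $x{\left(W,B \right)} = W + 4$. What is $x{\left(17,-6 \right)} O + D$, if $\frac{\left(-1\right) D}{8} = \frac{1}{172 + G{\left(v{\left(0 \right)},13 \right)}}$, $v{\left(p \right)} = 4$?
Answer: $\frac{179033}{55} \approx 3255.1$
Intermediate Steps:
$x{\left(W,B \right)} = 4 + W$
$G{\left(h,o \right)} = 17 + h^{2} - 20 o$ ($G{\left(h,o \right)} = \left(h^{2} - 20 o\right) + 17 = 17 + h^{2} - 20 o$)
$D = \frac{8}{55}$ ($D = - \frac{8}{172 + \left(17 + 4^{2} - 260\right)} = - \frac{8}{172 + \left(17 + 16 - 260\right)} = - \frac{8}{172 - 227} = - \frac{8}{-55} = \left(-8\right) \left(- \frac{1}{55}\right) = \frac{8}{55} \approx 0.14545$)
$x{\left(17,-6 \right)} O + D = \left(4 + 17\right) 155 + \frac{8}{55} = 21 \cdot 155 + \frac{8}{55} = 3255 + \frac{8}{55} = \frac{179033}{55}$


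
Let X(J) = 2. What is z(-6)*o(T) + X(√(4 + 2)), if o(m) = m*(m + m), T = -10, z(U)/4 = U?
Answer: -4798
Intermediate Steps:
z(U) = 4*U
o(m) = 2*m² (o(m) = m*(2*m) = 2*m²)
z(-6)*o(T) + X(√(4 + 2)) = (4*(-6))*(2*(-10)²) + 2 = -48*100 + 2 = -24*200 + 2 = -4800 + 2 = -4798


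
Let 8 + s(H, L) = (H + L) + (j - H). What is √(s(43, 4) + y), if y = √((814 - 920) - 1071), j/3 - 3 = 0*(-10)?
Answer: √(5 + I*√1177) ≈ 4.4536 + 3.8516*I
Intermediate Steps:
j = 9 (j = 9 + 3*(0*(-10)) = 9 + 3*0 = 9 + 0 = 9)
y = I*√1177 (y = √(-106 - 1071) = √(-1177) = I*√1177 ≈ 34.307*I)
s(H, L) = 1 + L (s(H, L) = -8 + ((H + L) + (9 - H)) = -8 + (9 + L) = 1 + L)
√(s(43, 4) + y) = √((1 + 4) + I*√1177) = √(5 + I*√1177)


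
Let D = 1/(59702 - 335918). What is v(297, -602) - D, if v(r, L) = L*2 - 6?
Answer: -334221359/276216 ≈ -1210.0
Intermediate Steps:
v(r, L) = -6 + 2*L (v(r, L) = 2*L - 6 = -6 + 2*L)
D = -1/276216 (D = 1/(-276216) = -1/276216 ≈ -3.6204e-6)
v(297, -602) - D = (-6 + 2*(-602)) - 1*(-1/276216) = (-6 - 1204) + 1/276216 = -1210 + 1/276216 = -334221359/276216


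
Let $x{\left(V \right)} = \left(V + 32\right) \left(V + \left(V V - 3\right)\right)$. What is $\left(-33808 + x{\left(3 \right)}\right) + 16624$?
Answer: $-16869$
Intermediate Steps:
$x{\left(V \right)} = \left(32 + V\right) \left(-3 + V + V^{2}\right)$ ($x{\left(V \right)} = \left(32 + V\right) \left(V + \left(V^{2} - 3\right)\right) = \left(32 + V\right) \left(V + \left(-3 + V^{2}\right)\right) = \left(32 + V\right) \left(-3 + V + V^{2}\right)$)
$\left(-33808 + x{\left(3 \right)}\right) + 16624 = \left(-33808 + \left(-96 + 3^{3} + 29 \cdot 3 + 33 \cdot 3^{2}\right)\right) + 16624 = \left(-33808 + \left(-96 + 27 + 87 + 33 \cdot 9\right)\right) + 16624 = \left(-33808 + \left(-96 + 27 + 87 + 297\right)\right) + 16624 = \left(-33808 + 315\right) + 16624 = -33493 + 16624 = -16869$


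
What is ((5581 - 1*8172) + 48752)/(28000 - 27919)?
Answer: 5129/9 ≈ 569.89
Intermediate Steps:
((5581 - 1*8172) + 48752)/(28000 - 27919) = ((5581 - 8172) + 48752)/81 = (-2591 + 48752)*(1/81) = 46161*(1/81) = 5129/9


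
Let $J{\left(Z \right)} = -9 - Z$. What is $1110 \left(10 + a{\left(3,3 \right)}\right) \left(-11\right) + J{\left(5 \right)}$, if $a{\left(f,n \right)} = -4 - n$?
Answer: $-36644$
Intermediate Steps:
$1110 \left(10 + a{\left(3,3 \right)}\right) \left(-11\right) + J{\left(5 \right)} = 1110 \left(10 - 7\right) \left(-11\right) - 14 = 1110 \cdot 3 \left(-11\right) - 14 = 1110 \left(-33\right) - 14 = -36630 - 14 = -36644$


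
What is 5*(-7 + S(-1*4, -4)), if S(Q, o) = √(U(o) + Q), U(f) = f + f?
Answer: -35 + 10*I*√3 ≈ -35.0 + 17.32*I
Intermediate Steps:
U(f) = 2*f
S(Q, o) = √(Q + 2*o) (S(Q, o) = √(2*o + Q) = √(Q + 2*o))
5*(-7 + S(-1*4, -4)) = 5*(-7 + √(-1*4 + 2*(-4))) = 5*(-7 + √(-4 - 8)) = 5*(-7 + √(-12)) = 5*(-7 + 2*I*√3) = -35 + 10*I*√3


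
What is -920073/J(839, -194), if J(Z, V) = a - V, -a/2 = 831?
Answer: 920073/1468 ≈ 626.75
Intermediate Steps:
a = -1662 (a = -2*831 = -1662)
J(Z, V) = -1662 - V
-920073/J(839, -194) = -920073/(-1662 - 1*(-194)) = -920073/(-1662 + 194) = -920073/(-1468) = -920073*(-1/1468) = 920073/1468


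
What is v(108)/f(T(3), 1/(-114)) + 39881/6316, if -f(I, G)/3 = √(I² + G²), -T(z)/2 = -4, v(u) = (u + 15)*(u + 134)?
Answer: 39881/6316 - 1131108*√831745/831745 ≈ -1233.9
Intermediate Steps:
v(u) = (15 + u)*(134 + u)
T(z) = 8 (T(z) = -2*(-4) = 8)
f(I, G) = -3*√(G² + I²) (f(I, G) = -3*√(I² + G²) = -3*√(G² + I²))
v(108)/f(T(3), 1/(-114)) + 39881/6316 = (2010 + 108² + 149*108)/((-3*√((1/(-114))² + 8²))) + 39881/6316 = (2010 + 11664 + 16092)/((-3*√((-1/114)² + 64))) + 39881*(1/6316) = 29766/((-3*√(1/12996 + 64))) + 39881/6316 = 29766/((-√831745/38)) + 39881/6316 = 29766*(-38*√831745/831745) + 39881/6316 = -1131108*√831745/831745 + 39881/6316 = 39881/6316 - 1131108*√831745/831745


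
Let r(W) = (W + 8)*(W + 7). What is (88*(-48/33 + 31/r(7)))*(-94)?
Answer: 1135144/105 ≈ 10811.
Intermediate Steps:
r(W) = (7 + W)*(8 + W) (r(W) = (8 + W)*(7 + W) = (7 + W)*(8 + W))
(88*(-48/33 + 31/r(7)))*(-94) = (88*(-48/33 + 31/(56 + 7² + 15*7)))*(-94) = (88*(-48*1/33 + 31/(56 + 49 + 105)))*(-94) = (88*(-16/11 + 31/210))*(-94) = (88*(-3019/2310))*(-94) = -12076/105*(-94) = 1135144/105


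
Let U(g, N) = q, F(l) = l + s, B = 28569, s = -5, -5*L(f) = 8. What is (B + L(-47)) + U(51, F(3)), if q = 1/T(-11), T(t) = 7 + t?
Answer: 571343/20 ≈ 28567.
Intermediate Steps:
L(f) = -8/5 (L(f) = -1/5*8 = -8/5)
F(l) = -5 + l (F(l) = l - 5 = -5 + l)
q = -1/4 (q = 1/(7 - 11) = 1/(-4) = -1/4 ≈ -0.25000)
U(g, N) = -1/4
(B + L(-47)) + U(51, F(3)) = (28569 - 8/5) - 1/4 = 142837/5 - 1/4 = 571343/20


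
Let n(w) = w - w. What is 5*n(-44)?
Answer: 0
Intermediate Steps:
n(w) = 0
5*n(-44) = 5*0 = 0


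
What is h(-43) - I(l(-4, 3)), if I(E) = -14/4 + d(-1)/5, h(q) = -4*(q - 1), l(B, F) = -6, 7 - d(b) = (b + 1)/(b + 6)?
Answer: 1781/10 ≈ 178.10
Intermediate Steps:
d(b) = 7 - (1 + b)/(6 + b) (d(b) = 7 - (b + 1)/(b + 6) = 7 - (1 + b)/(6 + b))
h(q) = 4 - 4*q (h(q) = -4*(-1 + q) = 4 - 4*q)
I(E) = -21/10 (I(E) = -14/4 + ((41 + 6*(-1))/(6 - 1))/5 = -14*¼ + ((41 - 6)/5)*(⅕) = -7/2 + ((⅕)*35)*(⅕) = -7/2 + 7*(⅕) = -7/2 + 7/5 = -21/10)
h(-43) - I(l(-4, 3)) = (4 - 4*(-43)) - 1*(-21/10) = (4 + 172) + 21/10 = 176 + 21/10 = 1781/10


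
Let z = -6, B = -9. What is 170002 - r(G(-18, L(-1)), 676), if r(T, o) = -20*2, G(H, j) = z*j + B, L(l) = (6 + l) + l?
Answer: 170042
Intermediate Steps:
L(l) = 6 + 2*l
G(H, j) = -9 - 6*j (G(H, j) = -6*j - 9 = -9 - 6*j)
r(T, o) = -40
170002 - r(G(-18, L(-1)), 676) = 170002 - 1*(-40) = 170002 + 40 = 170042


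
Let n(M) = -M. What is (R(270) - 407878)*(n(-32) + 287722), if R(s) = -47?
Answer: -117382050450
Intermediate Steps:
(R(270) - 407878)*(n(-32) + 287722) = (-47 - 407878)*(-1*(-32) + 287722) = -407925*(32 + 287722) = -407925*287754 = -117382050450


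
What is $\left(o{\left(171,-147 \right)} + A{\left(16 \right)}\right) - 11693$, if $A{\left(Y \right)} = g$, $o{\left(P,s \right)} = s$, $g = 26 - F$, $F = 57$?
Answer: $-11871$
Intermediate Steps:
$g = -31$ ($g = 26 - 57 = -31$)
$A{\left(Y \right)} = -31$
$\left(o{\left(171,-147 \right)} + A{\left(16 \right)}\right) - 11693 = \left(-147 - 31\right) - 11693 = -178 - 11693 = -11871$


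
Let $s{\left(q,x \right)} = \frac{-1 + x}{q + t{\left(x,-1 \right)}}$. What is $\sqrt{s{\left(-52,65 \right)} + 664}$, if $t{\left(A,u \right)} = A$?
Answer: $\frac{2 \sqrt{28262}}{13} \approx 25.864$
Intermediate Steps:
$s{\left(q,x \right)} = \frac{-1 + x}{q + x}$
$\sqrt{s{\left(-52,65 \right)} + 664} = \sqrt{\frac{-1 + 65}{-52 + 65} + 664} = \sqrt{\frac{1}{13} \cdot 64 + 664} = \sqrt{\frac{64}{13} + 664} = \sqrt{\frac{8696}{13}} = \frac{2 \sqrt{28262}}{13}$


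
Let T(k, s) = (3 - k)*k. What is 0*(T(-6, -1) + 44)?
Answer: 0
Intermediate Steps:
T(k, s) = k*(3 - k)
0*(T(-6, -1) + 44) = 0*(-6*(3 - 1*(-6)) + 44) = 0*(-6*(3 + 6) + 44) = 0*(-6*9 + 44) = 0*(-54 + 44) = 0*(-10) = 0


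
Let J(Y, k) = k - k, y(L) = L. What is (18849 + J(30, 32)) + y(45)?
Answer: 18894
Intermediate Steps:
J(Y, k) = 0
(18849 + J(30, 32)) + y(45) = (18849 + 0) + 45 = 18849 + 45 = 18894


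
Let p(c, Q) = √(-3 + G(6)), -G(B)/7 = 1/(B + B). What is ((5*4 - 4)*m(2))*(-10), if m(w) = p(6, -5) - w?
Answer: 320 - 80*I*√129/3 ≈ 320.0 - 302.88*I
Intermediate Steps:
G(B) = -7/(2*B) (G(B) = -7/(B + B) = -7*1/(2*B) = -7/(2*B))
p(c, Q) = I*√129/6 (p(c, Q) = √(-3 - 7/2/6) = √(-3 - 7/2*⅙) = √(-3 - 7/12) = √(-43/12) = I*√129/6)
m(w) = -w + I*√129/6 (m(w) = I*√129/6 - w = -w + I*√129/6)
((5*4 - 4)*m(2))*(-10) = ((5*4 - 4)*(-1*2 + I*√129/6))*(-10) = ((20 - 4)*(-2 + I*√129/6))*(-10) = (16*(-2 + I*√129/6))*(-10) = (-32 + 8*I*√129/3)*(-10) = 320 - 80*I*√129/3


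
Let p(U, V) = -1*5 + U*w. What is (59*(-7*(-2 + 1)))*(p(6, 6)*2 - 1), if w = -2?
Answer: -14455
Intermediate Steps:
p(U, V) = -5 - 2*U (p(U, V) = -1*5 + U*(-2) = -5 - 2*U)
(59*(-7*(-2 + 1)))*(p(6, 6)*2 - 1) = (59*(-7*(-2 + 1)))*((-5 - 2*6)*2 - 1) = (59*(-7*(-1)))*((-5 - 12)*2 - 1) = (59*7)*(-17*2 - 1) = 413*(-34 - 1) = 413*(-35) = -14455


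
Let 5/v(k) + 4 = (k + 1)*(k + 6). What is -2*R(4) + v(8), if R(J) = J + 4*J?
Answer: -4875/122 ≈ -39.959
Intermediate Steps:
v(k) = 5/(-4 + (1 + k)*(6 + k)) (v(k) = 5/(-4 + (k + 1)*(k + 6)) = 5/(-4 + (1 + k)*(6 + k)))
R(J) = 5*J
-2*R(4) + v(8) = -10*4 + 5/(2 + 8² + 7*8) = -2*20 + 5/(2 + 64 + 56) = -40 + 5/122 = -4875/122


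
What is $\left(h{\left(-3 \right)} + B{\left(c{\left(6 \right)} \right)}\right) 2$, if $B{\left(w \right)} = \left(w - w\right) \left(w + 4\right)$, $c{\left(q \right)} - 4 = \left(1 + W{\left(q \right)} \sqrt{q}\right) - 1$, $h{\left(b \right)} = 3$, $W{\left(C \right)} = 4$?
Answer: $6$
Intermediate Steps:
$c{\left(q \right)} = 4 + 4 \sqrt{q}$ ($c{\left(q \right)} = 4 + \left(\left(1 + 4 \sqrt{q}\right) - 1\right) = 4 + 4 \sqrt{q}$)
$B{\left(w \right)} = 0$ ($B{\left(w \right)} = 0 \left(4 + w\right) = 0$)
$\left(h{\left(-3 \right)} + B{\left(c{\left(6 \right)} \right)}\right) 2 = \left(3 + 0\right) 2 = 3 \cdot 2 = 6$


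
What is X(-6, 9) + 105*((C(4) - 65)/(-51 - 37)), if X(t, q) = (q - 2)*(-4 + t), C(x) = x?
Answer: 245/88 ≈ 2.7841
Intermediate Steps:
X(t, q) = (-4 + t)*(-2 + q) (X(t, q) = (-2 + q)*(-4 + t) = (-4 + t)*(-2 + q))
X(-6, 9) + 105*((C(4) - 65)/(-51 - 37)) = (8 - 4*9 - 2*(-6) + 9*(-6)) + 105*((4 - 65)/(-51 - 37)) = (8 - 36 + 12 - 54) + 105*(-61/(-88)) = -70 + 105*(-61*(-1/88)) = -70 + 105*(61/88) = -70 + 6405/88 = 245/88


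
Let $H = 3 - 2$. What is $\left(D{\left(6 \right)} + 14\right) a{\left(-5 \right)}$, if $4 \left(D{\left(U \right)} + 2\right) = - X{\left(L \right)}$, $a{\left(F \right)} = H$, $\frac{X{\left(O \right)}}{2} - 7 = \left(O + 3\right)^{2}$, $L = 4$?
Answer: $-16$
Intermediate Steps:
$X{\left(O \right)} = 14 + 2 \left(3 + O\right)^{2}$ ($X{\left(O \right)} = 14 + 2 \left(O + 3\right)^{2} = 14 + 2 \left(3 + O\right)^{2}$)
$H = 1$
$a{\left(F \right)} = 1$
$D{\left(U \right)} = -30$ ($D{\left(U \right)} = -2 + \frac{\left(-1\right) \left(14 + 2 \left(3 + 4\right)^{2}\right)}{4} = -2 + \frac{\left(-1\right) \left(14 + 2 \cdot 7^{2}\right)}{4} = -2 + \frac{\left(-1\right) \left(14 + 2 \cdot 49\right)}{4} = -2 + \frac{\left(-1\right) \left(14 + 98\right)}{4} = -2 + \frac{\left(-1\right) 112}{4} = -2 + \frac{1}{4} \left(-112\right) = -2 - 28 = -30$)
$\left(D{\left(6 \right)} + 14\right) a{\left(-5 \right)} = \left(-30 + 14\right) 1 = \left(-16\right) 1 = -16$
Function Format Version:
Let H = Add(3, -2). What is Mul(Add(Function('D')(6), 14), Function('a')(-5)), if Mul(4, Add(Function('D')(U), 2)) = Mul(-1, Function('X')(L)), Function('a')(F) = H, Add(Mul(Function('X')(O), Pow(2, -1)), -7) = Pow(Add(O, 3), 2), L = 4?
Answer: -16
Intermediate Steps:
Function('X')(O) = Add(14, Mul(2, Pow(Add(3, O), 2))) (Function('X')(O) = Add(14, Mul(2, Pow(Add(O, 3), 2))) = Add(14, Mul(2, Pow(Add(3, O), 2))))
H = 1
Function('a')(F) = 1
Function('D')(U) = -30 (Function('D')(U) = Add(-2, Mul(Rational(1, 4), Mul(-1, Add(14, Mul(2, Pow(Add(3, 4), 2)))))) = Add(-2, Mul(Rational(1, 4), Mul(-1, Add(14, Mul(2, Pow(7, 2)))))) = Add(-2, Mul(Rational(1, 4), Mul(-1, Add(14, Mul(2, 49))))) = Add(-2, Mul(Rational(1, 4), Mul(-1, Add(14, 98)))) = Add(-2, Mul(Rational(1, 4), Mul(-1, 112))) = Add(-2, Mul(Rational(1, 4), -112)) = Add(-2, -28) = -30)
Mul(Add(Function('D')(6), 14), Function('a')(-5)) = Mul(Add(-30, 14), 1) = Mul(-16, 1) = -16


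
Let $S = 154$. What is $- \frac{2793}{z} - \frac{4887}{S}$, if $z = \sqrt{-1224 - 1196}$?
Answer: $- \frac{4887}{154} + \frac{2793 i \sqrt{5}}{110} \approx -31.734 + 56.776 i$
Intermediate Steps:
$z = 22 i \sqrt{5}$ ($z = \sqrt{-2420} = 22 i \sqrt{5} \approx 49.193 i$)
$- \frac{2793}{z} - \frac{4887}{S} = - \frac{2793}{22 i \sqrt{5}} - \frac{4887}{154} = - 2793 \left(- \frac{i \sqrt{5}}{110}\right) - \frac{4887}{154} = \frac{2793 i \sqrt{5}}{110} - \frac{4887}{154} = - \frac{4887}{154} + \frac{2793 i \sqrt{5}}{110}$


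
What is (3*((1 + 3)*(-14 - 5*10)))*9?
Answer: -6912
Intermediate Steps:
(3*((1 + 3)*(-14 - 5*10)))*9 = (3*(4*(-14 - 50)))*9 = (3*(4*(-64)))*9 = (3*(-256))*9 = -768*9 = -6912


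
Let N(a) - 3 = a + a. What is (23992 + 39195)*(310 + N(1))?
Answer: 19903905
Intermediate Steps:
N(a) = 3 + 2*a (N(a) = 3 + (a + a) = 3 + 2*a)
(23992 + 39195)*(310 + N(1)) = (23992 + 39195)*(310 + (3 + 2*1)) = 63187*(310 + (3 + 2)) = 63187*(310 + 5) = 63187*315 = 19903905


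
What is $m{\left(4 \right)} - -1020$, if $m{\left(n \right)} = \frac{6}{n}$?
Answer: $\frac{2043}{2} \approx 1021.5$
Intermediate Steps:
$m{\left(4 \right)} - -1020 = \frac{6}{4} - -1020 = 6 \cdot \frac{1}{4} + 1020 = \frac{3}{2} + 1020 = \frac{2043}{2}$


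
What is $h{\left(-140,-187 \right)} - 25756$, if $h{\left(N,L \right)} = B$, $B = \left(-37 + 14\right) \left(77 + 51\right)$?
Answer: $-28700$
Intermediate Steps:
$B = -2944$ ($B = \left(-23\right) 128 = -2944$)
$h{\left(N,L \right)} = -2944$
$h{\left(-140,-187 \right)} - 25756 = -2944 - 25756 = -28700$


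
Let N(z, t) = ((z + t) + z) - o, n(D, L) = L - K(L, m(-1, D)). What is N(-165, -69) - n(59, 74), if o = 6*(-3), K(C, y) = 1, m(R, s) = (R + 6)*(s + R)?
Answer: -454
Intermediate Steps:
m(R, s) = (6 + R)*(R + s)
o = -18
n(D, L) = -1 + L (n(D, L) = L - 1*1 = L - 1 = -1 + L)
N(z, t) = 18 + t + 2*z (N(z, t) = ((z + t) + z) - 1*(-18) = ((t + z) + z) + 18 = (t + 2*z) + 18 = 18 + t + 2*z)
N(-165, -69) - n(59, 74) = (18 - 69 + 2*(-165)) - (-1 + 74) = (18 - 69 - 330) - 1*73 = -381 - 73 = -454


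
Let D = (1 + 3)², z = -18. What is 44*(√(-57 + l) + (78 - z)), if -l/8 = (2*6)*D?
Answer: 4224 + 132*I*√177 ≈ 4224.0 + 1756.1*I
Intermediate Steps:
D = 16 (D = 4² = 16)
l = -1536 (l = -8*2*6*16 = -96*16 = -8*192 = -1536)
44*(√(-57 + l) + (78 - z)) = 44*(√(-57 - 1536) + (78 - 1*(-18))) = 44*(√(-1593) + (78 + 18)) = 44*(3*I*√177 + 96) = 44*(96 + 3*I*√177) = 4224 + 132*I*√177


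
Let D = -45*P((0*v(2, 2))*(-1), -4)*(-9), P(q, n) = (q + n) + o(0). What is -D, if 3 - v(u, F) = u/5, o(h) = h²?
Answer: 1620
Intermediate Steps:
v(u, F) = 3 - u/5
P(q, n) = n + q (P(q, n) = (q + n) + 0² = (n + q) + 0 = n + q)
D = -1620 (D = -45*(-4 + (0*(3 - ⅕*2))*(-1))*(-9) = -45*(-4 + (0*(3 - ⅖))*(-1))*(-9) = -45*(-4 + (0*(13/5))*(-1))*(-9) = -45*(-4 + 0*(-1))*(-9) = -45*(-4 + 0)*(-9) = -45*(-4)*(-9) = 180*(-9) = -1620)
-D = -1*(-1620) = 1620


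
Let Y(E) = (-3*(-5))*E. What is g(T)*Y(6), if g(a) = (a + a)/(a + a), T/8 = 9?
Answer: 90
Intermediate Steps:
Y(E) = 15*E
T = 72 (T = 8*9 = 72)
g(a) = 1 (g(a) = (2*a)/((2*a)) = (2*a)*(1/(2*a)) = 1)
g(T)*Y(6) = 1*(15*6) = 1*90 = 90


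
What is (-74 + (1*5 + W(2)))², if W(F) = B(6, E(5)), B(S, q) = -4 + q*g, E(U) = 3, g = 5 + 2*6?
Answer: 484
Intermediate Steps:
g = 17 (g = 5 + 12 = 17)
B(S, q) = -4 + 17*q (B(S, q) = -4 + q*17 = -4 + 17*q)
W(F) = 47 (W(F) = -4 + 17*3 = -4 + 51 = 47)
(-74 + (1*5 + W(2)))² = (-74 + (1*5 + 47))² = (-74 + (5 + 47))² = (-74 + 52)² = (-22)² = 484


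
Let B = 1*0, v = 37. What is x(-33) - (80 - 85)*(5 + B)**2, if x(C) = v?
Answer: 162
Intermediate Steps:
x(C) = 37
B = 0
x(-33) - (80 - 85)*(5 + B)**2 = 37 - (80 - 85)*(5 + 0)**2 = 37 - (-5)*5**2 = 37 - (-5)*25 = 37 - 1*(-125) = 37 + 125 = 162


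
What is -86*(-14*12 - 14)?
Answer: 15652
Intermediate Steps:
-86*(-14*12 - 14) = -86*(-168 - 14) = -86*(-182) = 15652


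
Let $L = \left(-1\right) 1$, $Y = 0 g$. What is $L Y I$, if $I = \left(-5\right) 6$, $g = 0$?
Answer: $0$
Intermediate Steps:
$Y = 0$ ($Y = 0 \cdot 0 = 0$)
$L = -1$
$I = -30$
$L Y I = \left(-1\right) 0 \left(-30\right) = 0 \left(-30\right) = 0$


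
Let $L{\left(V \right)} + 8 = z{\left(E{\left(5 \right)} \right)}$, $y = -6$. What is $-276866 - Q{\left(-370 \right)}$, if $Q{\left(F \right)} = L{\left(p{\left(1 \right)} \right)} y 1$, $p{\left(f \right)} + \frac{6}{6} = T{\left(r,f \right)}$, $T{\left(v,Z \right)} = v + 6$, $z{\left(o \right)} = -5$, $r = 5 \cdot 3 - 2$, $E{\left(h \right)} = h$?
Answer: $-276944$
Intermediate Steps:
$r = 13$ ($r = 15 - 2 = 13$)
$T{\left(v,Z \right)} = 6 + v$
$p{\left(f \right)} = 18$ ($p{\left(f \right)} = -1 + \left(6 + 13\right) = -1 + 19 = 18$)
$L{\left(V \right)} = -13$ ($L{\left(V \right)} = -8 - 5 = -13$)
$Q{\left(F \right)} = 78$ ($Q{\left(F \right)} = \left(-13\right) \left(-6\right) 1 = 78 \cdot 1 = 78$)
$-276866 - Q{\left(-370 \right)} = -276866 - 78 = -276944$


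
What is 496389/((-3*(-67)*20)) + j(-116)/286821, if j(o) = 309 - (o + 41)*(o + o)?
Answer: 585621743/4744940 ≈ 123.42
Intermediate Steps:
j(o) = 309 - 2*o*(41 + o) (j(o) = 309 - (41 + o)*2*o = 309 - 2*o*(41 + o))
496389/((-3*(-67)*20)) + j(-116)/286821 = 496389/((-3*(-67)*20)) + (309 - 82*(-116) - 2*(-116)**2)/286821 = 496389/((201*20)) + (309 + 9512 - 2*13456)*(1/286821) = 496389/4020 + (309 + 9512 - 26912)*(1/286821) = 496389*(1/4020) - 17091*1/286821 = 165463/1340 - 211/3541 = 585621743/4744940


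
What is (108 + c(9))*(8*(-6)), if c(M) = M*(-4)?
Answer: -3456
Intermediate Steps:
c(M) = -4*M
(108 + c(9))*(8*(-6)) = (108 - 4*9)*(8*(-6)) = (108 - 36)*(-48) = 72*(-48) = -3456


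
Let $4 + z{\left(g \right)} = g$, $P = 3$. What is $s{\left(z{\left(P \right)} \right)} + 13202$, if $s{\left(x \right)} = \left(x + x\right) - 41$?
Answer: $13159$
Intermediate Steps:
$z{\left(g \right)} = -4 + g$
$s{\left(x \right)} = -41 + 2 x$ ($s{\left(x \right)} = 2 x - 41 = -41 + 2 x$)
$s{\left(z{\left(P \right)} \right)} + 13202 = \left(-41 + 2 \left(-4 + 3\right)\right) + 13202 = \left(-41 + 2 \left(-1\right)\right) + 13202 = \left(-41 - 2\right) + 13202 = -43 + 13202 = 13159$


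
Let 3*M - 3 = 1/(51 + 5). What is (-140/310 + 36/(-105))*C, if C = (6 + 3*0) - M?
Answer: -361609/91140 ≈ -3.9676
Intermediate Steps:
M = 169/168 (M = 1 + 1/(3*(51 + 5)) = 1 + (1/3)/56 = 1 + (1/3)*(1/56) = 1 + 1/168 = 169/168 ≈ 1.0060)
C = 839/168 (C = (6 + 3*0) - 1*169/168 = (6 + 0) - 169/168 = 6 - 169/168 = 839/168 ≈ 4.9940)
(-140/310 + 36/(-105))*C = (-140/310 + 36/(-105))*(839/168) = (-140*1/310 + 36*(-1/105))*(839/168) = (-14/31 - 12/35)*(839/168) = -862/1085*839/168 = -361609/91140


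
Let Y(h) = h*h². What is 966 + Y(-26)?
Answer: -16610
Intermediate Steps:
Y(h) = h³
966 + Y(-26) = 966 + (-26)³ = 966 - 17576 = -16610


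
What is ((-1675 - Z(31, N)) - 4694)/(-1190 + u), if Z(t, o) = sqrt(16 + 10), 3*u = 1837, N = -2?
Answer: 19107/1733 + 3*sqrt(26)/1733 ≈ 11.034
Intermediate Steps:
u = 1837/3 (u = (1/3)*1837 = 1837/3 ≈ 612.33)
Z(t, o) = sqrt(26)
((-1675 - Z(31, N)) - 4694)/(-1190 + u) = ((-1675 - sqrt(26)) - 4694)/(-1190 + 1837/3) = (-6369 - sqrt(26))/(-1733/3) = (-6369 - sqrt(26))*(-3/1733) = 19107/1733 + 3*sqrt(26)/1733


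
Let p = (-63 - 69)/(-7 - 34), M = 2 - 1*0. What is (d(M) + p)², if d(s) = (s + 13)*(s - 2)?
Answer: 17424/1681 ≈ 10.365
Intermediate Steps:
M = 2 (M = 2 + 0 = 2)
p = 132/41 (p = -132/(-41) = -132*(-1/41) = 132/41 ≈ 3.2195)
d(s) = (-2 + s)*(13 + s) (d(s) = (13 + s)*(-2 + s) = (-2 + s)*(13 + s))
(d(M) + p)² = ((-26 + 2² + 11*2) + 132/41)² = ((-26 + 4 + 22) + 132/41)² = (0 + 132/41)² = (132/41)² = 17424/1681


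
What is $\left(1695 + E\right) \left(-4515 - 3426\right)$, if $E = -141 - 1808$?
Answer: $2017014$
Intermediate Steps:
$E = -1949$ ($E = -141 - 1808 = -1949$)
$\left(1695 + E\right) \left(-4515 - 3426\right) = \left(1695 - 1949\right) \left(-4515 - 3426\right) = \left(-254\right) \left(-7941\right) = 2017014$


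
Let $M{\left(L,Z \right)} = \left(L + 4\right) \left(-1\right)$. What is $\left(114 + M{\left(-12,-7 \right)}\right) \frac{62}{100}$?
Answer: $\frac{1891}{25} \approx 75.64$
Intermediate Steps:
$M{\left(L,Z \right)} = -4 - L$ ($M{\left(L,Z \right)} = \left(4 + L\right) \left(-1\right) = -4 - L$)
$\left(114 + M{\left(-12,-7 \right)}\right) \frac{62}{100} = \left(114 - -8\right) \frac{62}{100} = \left(114 + \left(-4 + 12\right)\right) 62 \cdot \frac{1}{100} = \left(114 + 8\right) \frac{31}{50} = 122 \cdot \frac{31}{50} = \frac{1891}{25}$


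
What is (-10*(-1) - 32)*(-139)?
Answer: 3058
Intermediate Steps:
(-10*(-1) - 32)*(-139) = (10 - 32)*(-139) = -22*(-139) = 3058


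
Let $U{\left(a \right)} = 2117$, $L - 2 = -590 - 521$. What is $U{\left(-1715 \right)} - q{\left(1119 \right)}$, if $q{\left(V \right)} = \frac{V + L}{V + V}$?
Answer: $\frac{2368918}{1119} \approx 2117.0$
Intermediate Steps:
$L = -1109$ ($L = 2 - 1111 = -1109$)
$q{\left(V \right)} = \frac{-1109 + V}{2 V}$ ($q{\left(V \right)} = \frac{V - 1109}{V + V} = \frac{-1109 + V}{2 V}$)
$U{\left(-1715 \right)} - q{\left(1119 \right)} = 2117 - \frac{-1109 + 1119}{2 \cdot 1119} = 2117 - \frac{1}{2} \cdot \frac{1}{1119} \cdot 10 = 2117 - \frac{5}{1119} = \frac{2368918}{1119}$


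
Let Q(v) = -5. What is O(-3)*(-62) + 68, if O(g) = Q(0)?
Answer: 378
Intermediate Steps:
O(g) = -5
O(-3)*(-62) + 68 = -5*(-62) + 68 = 310 + 68 = 378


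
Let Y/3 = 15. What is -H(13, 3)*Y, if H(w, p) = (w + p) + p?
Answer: -855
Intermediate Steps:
H(w, p) = w + 2*p (H(w, p) = (p + w) + p = w + 2*p)
Y = 45 (Y = 3*15 = 45)
-H(13, 3)*Y = -(13 + 2*3)*45 = -(13 + 6)*45 = -19*45 = -1*855 = -855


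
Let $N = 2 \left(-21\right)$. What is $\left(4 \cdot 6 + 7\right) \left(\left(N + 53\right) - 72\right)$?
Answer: $-1891$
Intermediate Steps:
$N = -42$
$\left(4 \cdot 6 + 7\right) \left(\left(N + 53\right) - 72\right) = \left(4 \cdot 6 + 7\right) \left(\left(-42 + 53\right) - 72\right) = \left(24 + 7\right) \left(11 - 72\right) = 31 \left(-61\right) = -1891$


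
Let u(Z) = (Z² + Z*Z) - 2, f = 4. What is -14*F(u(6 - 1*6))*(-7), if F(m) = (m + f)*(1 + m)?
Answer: -196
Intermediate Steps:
u(Z) = -2 + 2*Z² (u(Z) = (Z² + Z²) - 2 = 2*Z² - 2 = -2 + 2*Z²)
F(m) = (1 + m)*(4 + m) (F(m) = (m + 4)*(1 + m) = (4 + m)*(1 + m) = (1 + m)*(4 + m))
-14*F(u(6 - 1*6))*(-7) = -14*(4 + (-2 + 2*(6 - 1*6)²)² + 5*(-2 + 2*(6 - 1*6)²))*(-7) = -14*(4 + (-2 + 2*(6 - 6)²)² + 5*(-2 + 2*(6 - 6)²))*(-7) = -14*(4 + (-2 + 2*0²)² + 5*(-2 + 2*0²))*(-7) = -14*(4 + (-2 + 2*0)² + 5*(-2 + 2*0))*(-7) = -14*(4 + (-2 + 0)² + 5*(-2 + 0))*(-7) = -14*(4 + (-2)² + 5*(-2))*(-7) = -14*(4 + 4 - 10)*(-7) = -14*(-2)*(-7) = 28*(-7) = -196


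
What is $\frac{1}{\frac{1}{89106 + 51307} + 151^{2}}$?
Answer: $\frac{140413}{3201556814} \approx 4.3858 \cdot 10^{-5}$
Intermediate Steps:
$\frac{1}{\frac{1}{89106 + 51307} + 151^{2}} = \frac{1}{\frac{1}{140413} + 22801} = \frac{1}{\frac{3201556814}{140413}} = \frac{140413}{3201556814}$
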